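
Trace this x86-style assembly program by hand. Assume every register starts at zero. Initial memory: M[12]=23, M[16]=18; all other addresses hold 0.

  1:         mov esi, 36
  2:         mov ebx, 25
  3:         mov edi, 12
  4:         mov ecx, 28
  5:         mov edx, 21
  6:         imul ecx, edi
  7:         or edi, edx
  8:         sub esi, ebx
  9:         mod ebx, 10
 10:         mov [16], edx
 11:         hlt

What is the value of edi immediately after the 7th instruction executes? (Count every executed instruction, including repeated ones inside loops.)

29

mov esi, 36 → esi=36
mov ebx, 25 → ebx=25
mov edi, 12 → edi=12
mov ecx, 28 → ecx=28
mov edx, 21 → edx=21
imul ecx, edi → ecx=28*12=336
or edi, edx → edi=12|21=29
After step 7: edi = 29.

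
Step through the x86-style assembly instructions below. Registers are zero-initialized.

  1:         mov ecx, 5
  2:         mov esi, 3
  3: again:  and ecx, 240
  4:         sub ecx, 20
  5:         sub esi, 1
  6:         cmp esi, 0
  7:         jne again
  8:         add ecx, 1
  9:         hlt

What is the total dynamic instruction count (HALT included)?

ecx=5
esi=3
ecx=5&240=0
ecx=0-20=-20
esi=3-1=2
cmp esi, 0  (cmp 2,0)
jne again: taken
ecx=(-20)&240=224
ecx=224-20=204
esi=2-1=1
cmp esi, 0  (cmp 1,0)
jne again: taken
ecx=204&240=192
ecx=192-20=172
esi=1-1=0
cmp esi, 0  (cmp 0,0)
jne again: not taken
ecx=172+1=173
halt.
Total executed instructions: 19.

19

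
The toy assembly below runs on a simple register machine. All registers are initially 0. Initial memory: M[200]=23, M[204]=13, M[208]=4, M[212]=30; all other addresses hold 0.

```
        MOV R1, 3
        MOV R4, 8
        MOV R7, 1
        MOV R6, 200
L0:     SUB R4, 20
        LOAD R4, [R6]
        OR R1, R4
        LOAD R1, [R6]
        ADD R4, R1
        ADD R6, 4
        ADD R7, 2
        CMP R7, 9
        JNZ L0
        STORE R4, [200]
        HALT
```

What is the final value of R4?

60

MOV R1, 3 → R1=3
MOV R4, 8 → R4=8
MOV R7, 1 → R7=1
MOV R6, 200 → R6=200
SUB R4, 20 → R4=8-20=-12
LOAD R4, [R6] → R4=M[200]=23
OR R1, R4 → R1=3|23=23
LOAD R1, [R6] → R1=M[200]=23
ADD R4, R1 → R4=23+23=46
ADD R6, 4 → R6=200+4=204
ADD R7, 2 → R7=1+2=3
CMP R7, 9  (cmp 3,9)
JNZ L0: taken
SUB R4, 20 → R4=46-20=26
LOAD R4, [R6] → R4=M[204]=13
OR R1, R4 → R1=23|13=31
LOAD R1, [R6] → R1=M[204]=13
ADD R4, R1 → R4=13+13=26
ADD R6, 4 → R6=204+4=208
ADD R7, 2 → R7=3+2=5
CMP R7, 9  (cmp 5,9)
JNZ L0: taken
SUB R4, 20 → R4=26-20=6
LOAD R4, [R6] → R4=M[208]=4
OR R1, R4 → R1=13|4=13
LOAD R1, [R6] → R1=M[208]=4
ADD R4, R1 → R4=4+4=8
ADD R6, 4 → R6=208+4=212
ADD R7, 2 → R7=5+2=7
CMP R7, 9  (cmp 7,9)
JNZ L0: taken
SUB R4, 20 → R4=8-20=-12
LOAD R4, [R6] → R4=M[212]=30
OR R1, R4 → R1=4|30=30
LOAD R1, [R6] → R1=M[212]=30
ADD R4, R1 → R4=30+30=60
ADD R6, 4 → R6=212+4=216
ADD R7, 2 → R7=7+2=9
CMP R7, 9  (cmp 9,9)
JNZ L0: not taken
STORE R4, [200] → M[200]=60
halt.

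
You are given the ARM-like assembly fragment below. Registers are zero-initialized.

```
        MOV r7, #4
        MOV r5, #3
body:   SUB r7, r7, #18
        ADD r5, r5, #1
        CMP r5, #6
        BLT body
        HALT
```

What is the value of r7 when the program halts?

MOV r7, #4 → r7=4
MOV r5, #3 → r5=3
SUB r7, r7, #18 → r7=4-18=-14
ADD r5, r5, #1 → r5=3+1=4
CMP r5, #6  (cmp 4,6)
BLT body: taken
SUB r7, r7, #18 → r7=(-14)-18=-32
ADD r5, r5, #1 → r5=4+1=5
CMP r5, #6  (cmp 5,6)
BLT body: taken
SUB r7, r7, #18 → r7=(-32)-18=-50
ADD r5, r5, #1 → r5=5+1=6
CMP r5, #6  (cmp 6,6)
BLT body: not taken
halt.

-50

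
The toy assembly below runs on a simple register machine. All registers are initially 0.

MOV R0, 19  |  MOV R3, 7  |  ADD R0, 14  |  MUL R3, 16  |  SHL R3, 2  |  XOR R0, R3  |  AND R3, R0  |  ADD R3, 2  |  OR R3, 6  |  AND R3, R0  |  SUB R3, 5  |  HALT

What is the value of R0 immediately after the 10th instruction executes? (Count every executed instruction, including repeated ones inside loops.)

481

after MOV R0, 19: R0=19
after MOV R3, 7: R3=7
after ADD R0, 14: R0=19+14=33
after MUL R3, 16: R3=7*16=112
after SHL R3, 2: R3=112<<2=448
after XOR R0, R3: R0=33^448=481
after AND R3, R0: R3=448&481=448
after ADD R3, 2: R3=448+2=450
after OR R3, 6: R3=450|6=454
after AND R3, R0: R3=454&481=448
After step 10: R0 = 481.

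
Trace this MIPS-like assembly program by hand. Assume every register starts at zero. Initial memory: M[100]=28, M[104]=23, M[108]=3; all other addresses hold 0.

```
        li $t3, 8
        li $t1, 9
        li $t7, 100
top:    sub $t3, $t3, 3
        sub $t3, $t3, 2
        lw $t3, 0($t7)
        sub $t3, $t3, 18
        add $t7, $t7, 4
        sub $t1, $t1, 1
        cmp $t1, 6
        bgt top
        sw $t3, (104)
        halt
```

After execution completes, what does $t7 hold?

$t3=8
$t1=9
$t7=100
$t3=8-3=5
$t3=5-2=3
$t3=M[100]=28
$t3=28-18=10
$t7=100+4=104
$t1=9-1=8
cmp $t1, 6  (cmp 8,6)
bgt top: taken
$t3=10-3=7
$t3=7-2=5
$t3=M[104]=23
$t3=23-18=5
$t7=104+4=108
$t1=8-1=7
cmp $t1, 6  (cmp 7,6)
bgt top: taken
$t3=5-3=2
$t3=2-2=0
$t3=M[108]=3
$t3=3-18=-15
$t7=108+4=112
$t1=7-1=6
cmp $t1, 6  (cmp 6,6)
bgt top: not taken
sw $t3, (104) → M[104]=-15
halt.

112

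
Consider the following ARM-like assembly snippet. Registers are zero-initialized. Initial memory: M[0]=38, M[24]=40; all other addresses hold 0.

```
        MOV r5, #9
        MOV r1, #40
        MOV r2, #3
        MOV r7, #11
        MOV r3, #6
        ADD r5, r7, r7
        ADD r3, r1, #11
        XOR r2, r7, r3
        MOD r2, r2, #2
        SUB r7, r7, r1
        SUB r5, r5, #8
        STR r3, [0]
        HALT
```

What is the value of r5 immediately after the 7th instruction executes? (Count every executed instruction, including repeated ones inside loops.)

MOV r5, #9 → r5=9
MOV r1, #40 → r1=40
MOV r2, #3 → r2=3
MOV r7, #11 → r7=11
MOV r3, #6 → r3=6
ADD r5, r7, r7 → r5=11+11=22
ADD r3, r1, #11 → r3=40+11=51
After step 7: r5 = 22.

22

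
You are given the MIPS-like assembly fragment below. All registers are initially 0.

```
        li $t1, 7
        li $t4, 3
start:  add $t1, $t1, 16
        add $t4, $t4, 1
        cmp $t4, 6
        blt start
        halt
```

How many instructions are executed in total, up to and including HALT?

after li $t1, 7: $t1=7
after li $t4, 3: $t4=3
after add $t1, $t1, 16: $t1=7+16=23
after add $t4, $t4, 1: $t4=3+1=4
cmp $t4, 6  (cmp 4,6)
blt start: taken
after add $t1, $t1, 16: $t1=23+16=39
after add $t4, $t4, 1: $t4=4+1=5
cmp $t4, 6  (cmp 5,6)
blt start: taken
after add $t1, $t1, 16: $t1=39+16=55
after add $t4, $t4, 1: $t4=5+1=6
cmp $t4, 6  (cmp 6,6)
blt start: not taken
halt.
Total executed instructions: 15.

15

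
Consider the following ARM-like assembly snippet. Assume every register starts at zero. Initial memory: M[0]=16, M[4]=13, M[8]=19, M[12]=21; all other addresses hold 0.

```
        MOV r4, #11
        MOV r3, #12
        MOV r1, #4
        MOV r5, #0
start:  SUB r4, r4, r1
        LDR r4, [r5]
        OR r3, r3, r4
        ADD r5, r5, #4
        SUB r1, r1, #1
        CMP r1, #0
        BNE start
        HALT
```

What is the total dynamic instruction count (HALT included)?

33

r4=11
r3=12
r1=4
r5=0
r4=11-4=7
r4=M[0]=16
r3=12|16=28
r5=0+4=4
r1=4-1=3
CMP r1, #0  (cmp 3,0)
BNE start: taken
r4=16-3=13
r4=M[4]=13
r3=28|13=29
r5=4+4=8
r1=3-1=2
CMP r1, #0  (cmp 2,0)
BNE start: taken
r4=13-2=11
r4=M[8]=19
r3=29|19=31
r5=8+4=12
r1=2-1=1
CMP r1, #0  (cmp 1,0)
BNE start: taken
r4=19-1=18
r4=M[12]=21
r3=31|21=31
r5=12+4=16
r1=1-1=0
CMP r1, #0  (cmp 0,0)
BNE start: not taken
halt.
Total executed instructions: 33.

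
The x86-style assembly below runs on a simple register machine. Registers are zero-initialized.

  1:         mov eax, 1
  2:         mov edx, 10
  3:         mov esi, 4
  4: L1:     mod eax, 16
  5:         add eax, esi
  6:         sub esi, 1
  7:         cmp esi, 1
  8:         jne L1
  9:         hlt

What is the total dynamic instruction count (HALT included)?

19

after mov eax, 1: eax=1
after mov edx, 10: edx=10
after mov esi, 4: esi=4
after mod eax, 16: eax=1%16=1
after add eax, esi: eax=1+4=5
after sub esi, 1: esi=4-1=3
cmp esi, 1  (cmp 3,1)
jne L1: taken
after mod eax, 16: eax=5%16=5
after add eax, esi: eax=5+3=8
after sub esi, 1: esi=3-1=2
cmp esi, 1  (cmp 2,1)
jne L1: taken
after mod eax, 16: eax=8%16=8
after add eax, esi: eax=8+2=10
after sub esi, 1: esi=2-1=1
cmp esi, 1  (cmp 1,1)
jne L1: not taken
halt.
Total executed instructions: 19.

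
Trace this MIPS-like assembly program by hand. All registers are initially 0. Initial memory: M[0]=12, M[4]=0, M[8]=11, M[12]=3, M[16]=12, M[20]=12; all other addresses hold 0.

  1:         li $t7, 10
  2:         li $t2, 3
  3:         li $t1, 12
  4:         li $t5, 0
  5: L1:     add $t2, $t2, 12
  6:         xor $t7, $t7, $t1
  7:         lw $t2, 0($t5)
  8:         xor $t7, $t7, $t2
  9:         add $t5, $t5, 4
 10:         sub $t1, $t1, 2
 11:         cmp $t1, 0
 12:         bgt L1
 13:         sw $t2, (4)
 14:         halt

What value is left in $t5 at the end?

after li $t7, 10: $t7=10
after li $t2, 3: $t2=3
after li $t1, 12: $t1=12
after li $t5, 0: $t5=0
after add $t2, $t2, 12: $t2=3+12=15
after xor $t7, $t7, $t1: $t7=10^12=6
after lw $t2, 0($t5): $t2=M[0]=12
after xor $t7, $t7, $t2: $t7=6^12=10
after add $t5, $t5, 4: $t5=0+4=4
after sub $t1, $t1, 2: $t1=12-2=10
cmp $t1, 0  (cmp 10,0)
bgt L1: taken
after add $t2, $t2, 12: $t2=12+12=24
after xor $t7, $t7, $t1: $t7=10^10=0
after lw $t2, 0($t5): $t2=M[4]=0
after xor $t7, $t7, $t2: $t7=0^0=0
after add $t5, $t5, 4: $t5=4+4=8
after sub $t1, $t1, 2: $t1=10-2=8
cmp $t1, 0  (cmp 8,0)
bgt L1: taken
after add $t2, $t2, 12: $t2=0+12=12
after xor $t7, $t7, $t1: $t7=0^8=8
after lw $t2, 0($t5): $t2=M[8]=11
after xor $t7, $t7, $t2: $t7=8^11=3
after add $t5, $t5, 4: $t5=8+4=12
after sub $t1, $t1, 2: $t1=8-2=6
cmp $t1, 0  (cmp 6,0)
bgt L1: taken
after add $t2, $t2, 12: $t2=11+12=23
after xor $t7, $t7, $t1: $t7=3^6=5
after lw $t2, 0($t5): $t2=M[12]=3
after xor $t7, $t7, $t2: $t7=5^3=6
after add $t5, $t5, 4: $t5=12+4=16
after sub $t1, $t1, 2: $t1=6-2=4
cmp $t1, 0  (cmp 4,0)
bgt L1: taken
after add $t2, $t2, 12: $t2=3+12=15
after xor $t7, $t7, $t1: $t7=6^4=2
after lw $t2, 0($t5): $t2=M[16]=12
after xor $t7, $t7, $t2: $t7=2^12=14
after add $t5, $t5, 4: $t5=16+4=20
after sub $t1, $t1, 2: $t1=4-2=2
cmp $t1, 0  (cmp 2,0)
bgt L1: taken
after add $t2, $t2, 12: $t2=12+12=24
after xor $t7, $t7, $t1: $t7=14^2=12
after lw $t2, 0($t5): $t2=M[20]=12
after xor $t7, $t7, $t2: $t7=12^12=0
after add $t5, $t5, 4: $t5=20+4=24
after sub $t1, $t1, 2: $t1=2-2=0
cmp $t1, 0  (cmp 0,0)
bgt L1: not taken
sw $t2, (4) → M[4]=12
halt.

24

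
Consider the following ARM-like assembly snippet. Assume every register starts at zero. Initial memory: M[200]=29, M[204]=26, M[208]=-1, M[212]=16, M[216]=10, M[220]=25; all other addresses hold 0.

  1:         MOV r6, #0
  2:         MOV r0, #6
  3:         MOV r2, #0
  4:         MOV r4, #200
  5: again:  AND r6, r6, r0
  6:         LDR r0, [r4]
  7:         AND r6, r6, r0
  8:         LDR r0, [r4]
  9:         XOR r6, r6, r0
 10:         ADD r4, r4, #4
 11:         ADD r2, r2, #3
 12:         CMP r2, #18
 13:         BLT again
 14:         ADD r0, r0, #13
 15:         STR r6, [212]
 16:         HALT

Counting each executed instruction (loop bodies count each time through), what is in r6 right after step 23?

2

r6=0
r0=6
r2=0
r4=200
r6=0&6=0
r0=M[200]=29
r6=0&29=0
r0=M[200]=29
r6=0^29=29
r4=200+4=204
r2=0+3=3
CMP r2, #18  (cmp 3,18)
BLT again: taken
r6=29&29=29
r0=M[204]=26
r6=29&26=24
r0=M[204]=26
r6=24^26=2
r4=204+4=208
r2=3+3=6
CMP r2, #18  (cmp 6,18)
BLT again: taken
r6=2&26=2
After step 23: r6 = 2.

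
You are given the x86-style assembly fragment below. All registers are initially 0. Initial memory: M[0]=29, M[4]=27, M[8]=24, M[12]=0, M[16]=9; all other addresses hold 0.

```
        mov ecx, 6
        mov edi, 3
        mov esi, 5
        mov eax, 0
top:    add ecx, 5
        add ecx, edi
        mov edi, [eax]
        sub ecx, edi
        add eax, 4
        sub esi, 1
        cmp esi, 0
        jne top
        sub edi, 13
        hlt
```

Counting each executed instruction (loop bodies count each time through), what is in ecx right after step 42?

ecx=6
edi=3
esi=5
eax=0
ecx=6+5=11
ecx=11+3=14
edi=M[0]=29
ecx=14-29=-15
eax=0+4=4
esi=5-1=4
cmp esi, 0  (cmp 4,0)
jne top: taken
ecx=(-15)+5=-10
ecx=(-10)+29=19
edi=M[4]=27
ecx=19-27=-8
eax=4+4=8
esi=4-1=3
cmp esi, 0  (cmp 3,0)
jne top: taken
ecx=(-8)+5=-3
ecx=(-3)+27=24
edi=M[8]=24
ecx=24-24=0
eax=8+4=12
esi=3-1=2
cmp esi, 0  (cmp 2,0)
jne top: taken
ecx=0+5=5
ecx=5+24=29
edi=M[12]=0
ecx=29-0=29
eax=12+4=16
esi=2-1=1
cmp esi, 0  (cmp 1,0)
jne top: taken
ecx=29+5=34
ecx=34+0=34
edi=M[16]=9
ecx=34-9=25
eax=16+4=20
esi=1-1=0
After step 42: ecx = 25.

25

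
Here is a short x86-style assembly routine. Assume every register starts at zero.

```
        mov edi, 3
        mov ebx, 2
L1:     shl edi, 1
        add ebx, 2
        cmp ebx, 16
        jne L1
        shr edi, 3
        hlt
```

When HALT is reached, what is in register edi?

mov edi, 3 → edi=3
mov ebx, 2 → ebx=2
shl edi, 1 → edi=3<<1=6
add ebx, 2 → ebx=2+2=4
cmp ebx, 16  (cmp 4,16)
jne L1: taken
shl edi, 1 → edi=6<<1=12
add ebx, 2 → ebx=4+2=6
cmp ebx, 16  (cmp 6,16)
jne L1: taken
shl edi, 1 → edi=12<<1=24
add ebx, 2 → ebx=6+2=8
cmp ebx, 16  (cmp 8,16)
jne L1: taken
shl edi, 1 → edi=24<<1=48
add ebx, 2 → ebx=8+2=10
cmp ebx, 16  (cmp 10,16)
jne L1: taken
shl edi, 1 → edi=48<<1=96
add ebx, 2 → ebx=10+2=12
cmp ebx, 16  (cmp 12,16)
jne L1: taken
shl edi, 1 → edi=96<<1=192
add ebx, 2 → ebx=12+2=14
cmp ebx, 16  (cmp 14,16)
jne L1: taken
shl edi, 1 → edi=192<<1=384
add ebx, 2 → ebx=14+2=16
cmp ebx, 16  (cmp 16,16)
jne L1: not taken
shr edi, 3 → edi=384>>3=48
halt.

48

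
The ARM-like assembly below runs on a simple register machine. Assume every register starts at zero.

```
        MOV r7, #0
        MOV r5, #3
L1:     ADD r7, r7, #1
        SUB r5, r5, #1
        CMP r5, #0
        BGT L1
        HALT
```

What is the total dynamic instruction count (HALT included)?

15

after MOV r7, #0: r7=0
after MOV r5, #3: r5=3
after ADD r7, r7, #1: r7=0+1=1
after SUB r5, r5, #1: r5=3-1=2
CMP r5, #0  (cmp 2,0)
BGT L1: taken
after ADD r7, r7, #1: r7=1+1=2
after SUB r5, r5, #1: r5=2-1=1
CMP r5, #0  (cmp 1,0)
BGT L1: taken
after ADD r7, r7, #1: r7=2+1=3
after SUB r5, r5, #1: r5=1-1=0
CMP r5, #0  (cmp 0,0)
BGT L1: not taken
halt.
Total executed instructions: 15.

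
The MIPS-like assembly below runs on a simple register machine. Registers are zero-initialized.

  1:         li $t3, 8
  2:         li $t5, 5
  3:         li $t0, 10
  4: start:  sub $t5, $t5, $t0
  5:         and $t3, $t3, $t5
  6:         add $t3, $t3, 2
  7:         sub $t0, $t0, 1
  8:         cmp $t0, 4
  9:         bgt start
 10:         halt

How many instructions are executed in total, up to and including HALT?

40

$t3=8
$t5=5
$t0=10
$t5=5-10=-5
$t3=8&(-5)=8
$t3=8+2=10
$t0=10-1=9
cmp $t0, 4  (cmp 9,4)
bgt start: taken
$t5=(-5)-9=-14
$t3=10&(-14)=2
$t3=2+2=4
$t0=9-1=8
cmp $t0, 4  (cmp 8,4)
bgt start: taken
$t5=(-14)-8=-22
$t3=4&(-22)=0
$t3=0+2=2
$t0=8-1=7
cmp $t0, 4  (cmp 7,4)
bgt start: taken
$t5=(-22)-7=-29
$t3=2&(-29)=2
$t3=2+2=4
$t0=7-1=6
cmp $t0, 4  (cmp 6,4)
bgt start: taken
$t5=(-29)-6=-35
$t3=4&(-35)=4
$t3=4+2=6
$t0=6-1=5
cmp $t0, 4  (cmp 5,4)
bgt start: taken
$t5=(-35)-5=-40
$t3=6&(-40)=0
$t3=0+2=2
$t0=5-1=4
cmp $t0, 4  (cmp 4,4)
bgt start: not taken
halt.
Total executed instructions: 40.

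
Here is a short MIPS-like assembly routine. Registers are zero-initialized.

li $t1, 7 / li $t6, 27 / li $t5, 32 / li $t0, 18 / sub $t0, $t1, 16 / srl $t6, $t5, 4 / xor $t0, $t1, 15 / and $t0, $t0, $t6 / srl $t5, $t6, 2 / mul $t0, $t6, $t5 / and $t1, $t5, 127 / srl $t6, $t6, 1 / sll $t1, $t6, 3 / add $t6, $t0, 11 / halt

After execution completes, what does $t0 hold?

0

li $t1, 7 → $t1=7
li $t6, 27 → $t6=27
li $t5, 32 → $t5=32
li $t0, 18 → $t0=18
sub $t0, $t1, 16 → $t0=7-16=-9
srl $t6, $t5, 4 → $t6=32>>4=2
xor $t0, $t1, 15 → $t0=7^15=8
and $t0, $t0, $t6 → $t0=8&2=0
srl $t5, $t6, 2 → $t5=2>>2=0
mul $t0, $t6, $t5 → $t0=2*0=0
and $t1, $t5, 127 → $t1=0&127=0
srl $t6, $t6, 1 → $t6=2>>1=1
sll $t1, $t6, 3 → $t1=1<<3=8
add $t6, $t0, 11 → $t6=0+11=11
halt.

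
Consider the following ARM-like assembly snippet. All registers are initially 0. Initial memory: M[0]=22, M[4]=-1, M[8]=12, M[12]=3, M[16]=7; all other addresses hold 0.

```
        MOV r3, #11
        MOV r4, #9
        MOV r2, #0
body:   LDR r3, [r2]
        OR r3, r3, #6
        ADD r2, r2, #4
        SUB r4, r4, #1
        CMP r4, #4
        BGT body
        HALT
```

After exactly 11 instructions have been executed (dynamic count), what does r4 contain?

8

r3=11
r4=9
r2=0
r3=M[0]=22
r3=22|6=22
r2=0+4=4
r4=9-1=8
CMP r4, #4  (cmp 8,4)
BGT body: taken
r3=M[4]=-1
r3=(-1)|6=-1
After step 11: r4 = 8.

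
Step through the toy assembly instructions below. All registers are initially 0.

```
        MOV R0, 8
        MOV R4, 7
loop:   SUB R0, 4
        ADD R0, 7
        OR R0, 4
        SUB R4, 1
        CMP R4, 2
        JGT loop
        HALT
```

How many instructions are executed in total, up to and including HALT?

R0=8
R4=7
R0=8-4=4
R0=4+7=11
R0=11|4=15
R4=7-1=6
CMP R4, 2  (cmp 6,2)
JGT loop: taken
R0=15-4=11
R0=11+7=18
R0=18|4=22
R4=6-1=5
CMP R4, 2  (cmp 5,2)
JGT loop: taken
R0=22-4=18
R0=18+7=25
R0=25|4=29
R4=5-1=4
CMP R4, 2  (cmp 4,2)
JGT loop: taken
R0=29-4=25
R0=25+7=32
R0=32|4=36
R4=4-1=3
CMP R4, 2  (cmp 3,2)
JGT loop: taken
R0=36-4=32
R0=32+7=39
R0=39|4=39
R4=3-1=2
CMP R4, 2  (cmp 2,2)
JGT loop: not taken
halt.
Total executed instructions: 33.

33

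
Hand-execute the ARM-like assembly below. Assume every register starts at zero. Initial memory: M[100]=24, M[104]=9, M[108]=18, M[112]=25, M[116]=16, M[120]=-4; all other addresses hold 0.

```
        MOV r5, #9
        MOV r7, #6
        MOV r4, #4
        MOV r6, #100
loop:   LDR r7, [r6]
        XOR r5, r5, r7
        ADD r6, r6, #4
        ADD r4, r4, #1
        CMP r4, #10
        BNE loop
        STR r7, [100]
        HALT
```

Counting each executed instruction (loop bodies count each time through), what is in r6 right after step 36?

after MOV r5, #9: r5=9
after MOV r7, #6: r7=6
after MOV r4, #4: r4=4
after MOV r6, #100: r6=100
after LDR r7, [r6]: r7=M[100]=24
after XOR r5, r5, r7: r5=9^24=17
after ADD r6, r6, #4: r6=100+4=104
after ADD r4, r4, #1: r4=4+1=5
CMP r4, #10  (cmp 5,10)
BNE loop: taken
after LDR r7, [r6]: r7=M[104]=9
after XOR r5, r5, r7: r5=17^9=24
after ADD r6, r6, #4: r6=104+4=108
after ADD r4, r4, #1: r4=5+1=6
CMP r4, #10  (cmp 6,10)
BNE loop: taken
after LDR r7, [r6]: r7=M[108]=18
after XOR r5, r5, r7: r5=24^18=10
after ADD r6, r6, #4: r6=108+4=112
after ADD r4, r4, #1: r4=6+1=7
CMP r4, #10  (cmp 7,10)
BNE loop: taken
after LDR r7, [r6]: r7=M[112]=25
after XOR r5, r5, r7: r5=10^25=19
after ADD r6, r6, #4: r6=112+4=116
after ADD r4, r4, #1: r4=7+1=8
CMP r4, #10  (cmp 8,10)
BNE loop: taken
after LDR r7, [r6]: r7=M[116]=16
after XOR r5, r5, r7: r5=19^16=3
after ADD r6, r6, #4: r6=116+4=120
after ADD r4, r4, #1: r4=8+1=9
CMP r4, #10  (cmp 9,10)
BNE loop: taken
after LDR r7, [r6]: r7=M[120]=-4
after XOR r5, r5, r7: r5=3^(-4)=-1
After step 36: r6 = 120.

120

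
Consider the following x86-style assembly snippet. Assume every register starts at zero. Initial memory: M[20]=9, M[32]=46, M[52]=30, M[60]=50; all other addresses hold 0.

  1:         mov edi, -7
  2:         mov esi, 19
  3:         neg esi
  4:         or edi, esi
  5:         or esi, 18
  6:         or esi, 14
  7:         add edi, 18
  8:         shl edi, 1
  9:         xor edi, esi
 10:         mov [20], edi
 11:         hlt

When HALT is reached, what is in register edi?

-31

after mov edi, -7: edi=-7
after mov esi, 19: esi=19
after neg esi: esi=-(19)=-19
after or edi, esi: edi=(-7)|(-19)=-3
after or esi, 18: esi=(-19)|18=-1
after or esi, 14: esi=(-1)|14=-1
after add edi, 18: edi=(-3)+18=15
after shl edi, 1: edi=15<<1=30
after xor edi, esi: edi=30^(-1)=-31
mov [20], edi → M[20]=-31
halt.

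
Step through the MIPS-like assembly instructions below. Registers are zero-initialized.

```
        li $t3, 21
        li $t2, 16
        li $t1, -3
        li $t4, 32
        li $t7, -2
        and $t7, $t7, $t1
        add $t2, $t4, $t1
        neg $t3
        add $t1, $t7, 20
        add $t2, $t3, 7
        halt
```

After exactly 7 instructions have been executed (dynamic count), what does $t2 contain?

li $t3, 21 → $t3=21
li $t2, 16 → $t2=16
li $t1, -3 → $t1=-3
li $t4, 32 → $t4=32
li $t7, -2 → $t7=-2
and $t7, $t7, $t1 → $t7=(-2)&(-3)=-4
add $t2, $t4, $t1 → $t2=32+(-3)=29
After step 7: $t2 = 29.

29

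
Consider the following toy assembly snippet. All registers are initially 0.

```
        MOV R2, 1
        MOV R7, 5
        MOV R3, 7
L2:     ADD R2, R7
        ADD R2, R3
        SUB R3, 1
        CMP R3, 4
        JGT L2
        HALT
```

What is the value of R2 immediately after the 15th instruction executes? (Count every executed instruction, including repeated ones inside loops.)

34

R2=1
R7=5
R3=7
R2=1+5=6
R2=6+7=13
R3=7-1=6
CMP R3, 4  (cmp 6,4)
JGT L2: taken
R2=13+5=18
R2=18+6=24
R3=6-1=5
CMP R3, 4  (cmp 5,4)
JGT L2: taken
R2=24+5=29
R2=29+5=34
After step 15: R2 = 34.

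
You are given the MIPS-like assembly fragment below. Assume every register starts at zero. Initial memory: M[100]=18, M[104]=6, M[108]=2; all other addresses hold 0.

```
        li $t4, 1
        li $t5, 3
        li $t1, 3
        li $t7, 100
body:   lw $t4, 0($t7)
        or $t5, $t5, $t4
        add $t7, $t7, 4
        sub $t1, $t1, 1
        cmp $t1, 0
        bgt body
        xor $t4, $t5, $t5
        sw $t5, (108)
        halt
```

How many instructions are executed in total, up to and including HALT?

after li $t4, 1: $t4=1
after li $t5, 3: $t5=3
after li $t1, 3: $t1=3
after li $t7, 100: $t7=100
after lw $t4, 0($t7): $t4=M[100]=18
after or $t5, $t5, $t4: $t5=3|18=19
after add $t7, $t7, 4: $t7=100+4=104
after sub $t1, $t1, 1: $t1=3-1=2
cmp $t1, 0  (cmp 2,0)
bgt body: taken
after lw $t4, 0($t7): $t4=M[104]=6
after or $t5, $t5, $t4: $t5=19|6=23
after add $t7, $t7, 4: $t7=104+4=108
after sub $t1, $t1, 1: $t1=2-1=1
cmp $t1, 0  (cmp 1,0)
bgt body: taken
after lw $t4, 0($t7): $t4=M[108]=2
after or $t5, $t5, $t4: $t5=23|2=23
after add $t7, $t7, 4: $t7=108+4=112
after sub $t1, $t1, 1: $t1=1-1=0
cmp $t1, 0  (cmp 0,0)
bgt body: not taken
after xor $t4, $t5, $t5: $t4=23^23=0
sw $t5, (108) → M[108]=23
halt.
Total executed instructions: 25.

25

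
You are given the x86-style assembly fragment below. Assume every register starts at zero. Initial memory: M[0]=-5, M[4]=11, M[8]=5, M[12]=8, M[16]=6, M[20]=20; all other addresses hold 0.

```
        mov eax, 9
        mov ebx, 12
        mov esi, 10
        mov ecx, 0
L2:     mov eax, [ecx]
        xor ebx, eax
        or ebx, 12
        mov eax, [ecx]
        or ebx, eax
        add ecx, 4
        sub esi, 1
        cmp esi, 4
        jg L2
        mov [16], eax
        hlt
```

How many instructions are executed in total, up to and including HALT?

eax=9
ebx=12
esi=10
ecx=0
eax=M[0]=-5
ebx=12^(-5)=-9
ebx=(-9)|12=-1
eax=M[0]=-5
ebx=(-1)|(-5)=-1
ecx=0+4=4
esi=10-1=9
cmp esi, 4  (cmp 9,4)
jg L2: taken
eax=M[4]=11
ebx=(-1)^11=-12
ebx=(-12)|12=-4
eax=M[4]=11
ebx=(-4)|11=-1
ecx=4+4=8
esi=9-1=8
cmp esi, 4  (cmp 8,4)
jg L2: taken
eax=M[8]=5
ebx=(-1)^5=-6
ebx=(-6)|12=-2
eax=M[8]=5
ebx=(-2)|5=-1
ecx=8+4=12
esi=8-1=7
cmp esi, 4  (cmp 7,4)
jg L2: taken
eax=M[12]=8
ebx=(-1)^8=-9
ebx=(-9)|12=-1
eax=M[12]=8
ebx=(-1)|8=-1
ecx=12+4=16
esi=7-1=6
cmp esi, 4  (cmp 6,4)
jg L2: taken
eax=M[16]=6
ebx=(-1)^6=-7
ebx=(-7)|12=-3
eax=M[16]=6
ebx=(-3)|6=-1
ecx=16+4=20
esi=6-1=5
cmp esi, 4  (cmp 5,4)
jg L2: taken
eax=M[20]=20
ebx=(-1)^20=-21
ebx=(-21)|12=-17
eax=M[20]=20
ebx=(-17)|20=-1
ecx=20+4=24
esi=5-1=4
cmp esi, 4  (cmp 4,4)
jg L2: not taken
mov [16], eax → M[16]=20
halt.
Total executed instructions: 60.

60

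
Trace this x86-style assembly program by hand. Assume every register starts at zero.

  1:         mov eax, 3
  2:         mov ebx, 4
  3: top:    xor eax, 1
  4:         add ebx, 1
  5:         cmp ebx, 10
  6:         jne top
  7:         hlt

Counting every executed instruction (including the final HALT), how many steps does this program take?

eax=3
ebx=4
eax=3^1=2
ebx=4+1=5
cmp ebx, 10  (cmp 5,10)
jne top: taken
eax=2^1=3
ebx=5+1=6
cmp ebx, 10  (cmp 6,10)
jne top: taken
eax=3^1=2
ebx=6+1=7
cmp ebx, 10  (cmp 7,10)
jne top: taken
eax=2^1=3
ebx=7+1=8
cmp ebx, 10  (cmp 8,10)
jne top: taken
eax=3^1=2
ebx=8+1=9
cmp ebx, 10  (cmp 9,10)
jne top: taken
eax=2^1=3
ebx=9+1=10
cmp ebx, 10  (cmp 10,10)
jne top: not taken
halt.
Total executed instructions: 27.

27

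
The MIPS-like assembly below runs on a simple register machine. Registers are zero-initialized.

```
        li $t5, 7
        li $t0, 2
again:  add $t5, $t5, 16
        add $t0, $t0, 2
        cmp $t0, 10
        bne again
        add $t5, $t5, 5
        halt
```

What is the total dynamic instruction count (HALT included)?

after li $t5, 7: $t5=7
after li $t0, 2: $t0=2
after add $t5, $t5, 16: $t5=7+16=23
after add $t0, $t0, 2: $t0=2+2=4
cmp $t0, 10  (cmp 4,10)
bne again: taken
after add $t5, $t5, 16: $t5=23+16=39
after add $t0, $t0, 2: $t0=4+2=6
cmp $t0, 10  (cmp 6,10)
bne again: taken
after add $t5, $t5, 16: $t5=39+16=55
after add $t0, $t0, 2: $t0=6+2=8
cmp $t0, 10  (cmp 8,10)
bne again: taken
after add $t5, $t5, 16: $t5=55+16=71
after add $t0, $t0, 2: $t0=8+2=10
cmp $t0, 10  (cmp 10,10)
bne again: not taken
after add $t5, $t5, 5: $t5=71+5=76
halt.
Total executed instructions: 20.

20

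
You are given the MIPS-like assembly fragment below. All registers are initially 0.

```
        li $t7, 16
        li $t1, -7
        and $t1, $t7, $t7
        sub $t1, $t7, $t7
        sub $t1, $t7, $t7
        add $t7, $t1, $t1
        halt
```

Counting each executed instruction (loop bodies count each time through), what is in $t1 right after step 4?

0

$t7=16
$t1=-7
$t1=16&16=16
$t1=16-16=0
After step 4: $t1 = 0.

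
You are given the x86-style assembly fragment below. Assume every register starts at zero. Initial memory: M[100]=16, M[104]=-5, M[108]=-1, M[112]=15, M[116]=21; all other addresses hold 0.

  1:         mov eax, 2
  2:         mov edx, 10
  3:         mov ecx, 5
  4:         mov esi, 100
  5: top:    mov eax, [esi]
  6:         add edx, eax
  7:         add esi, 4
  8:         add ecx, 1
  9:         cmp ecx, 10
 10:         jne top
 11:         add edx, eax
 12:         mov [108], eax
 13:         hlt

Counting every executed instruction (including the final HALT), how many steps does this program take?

eax=2
edx=10
ecx=5
esi=100
eax=M[100]=16
edx=10+16=26
esi=100+4=104
ecx=5+1=6
cmp ecx, 10  (cmp 6,10)
jne top: taken
eax=M[104]=-5
edx=26+(-5)=21
esi=104+4=108
ecx=6+1=7
cmp ecx, 10  (cmp 7,10)
jne top: taken
eax=M[108]=-1
edx=21+(-1)=20
esi=108+4=112
ecx=7+1=8
cmp ecx, 10  (cmp 8,10)
jne top: taken
eax=M[112]=15
edx=20+15=35
esi=112+4=116
ecx=8+1=9
cmp ecx, 10  (cmp 9,10)
jne top: taken
eax=M[116]=21
edx=35+21=56
esi=116+4=120
ecx=9+1=10
cmp ecx, 10  (cmp 10,10)
jne top: not taken
edx=56+21=77
mov [108], eax → M[108]=21
halt.
Total executed instructions: 37.

37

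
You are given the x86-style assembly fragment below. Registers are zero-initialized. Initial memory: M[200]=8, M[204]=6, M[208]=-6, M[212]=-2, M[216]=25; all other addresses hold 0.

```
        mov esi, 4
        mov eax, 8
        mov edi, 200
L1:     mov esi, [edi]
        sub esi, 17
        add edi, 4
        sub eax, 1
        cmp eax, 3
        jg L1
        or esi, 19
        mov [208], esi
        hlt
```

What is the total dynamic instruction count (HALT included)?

36

mov esi, 4 → esi=4
mov eax, 8 → eax=8
mov edi, 200 → edi=200
mov esi, [edi] → esi=M[200]=8
sub esi, 17 → esi=8-17=-9
add edi, 4 → edi=200+4=204
sub eax, 1 → eax=8-1=7
cmp eax, 3  (cmp 7,3)
jg L1: taken
mov esi, [edi] → esi=M[204]=6
sub esi, 17 → esi=6-17=-11
add edi, 4 → edi=204+4=208
sub eax, 1 → eax=7-1=6
cmp eax, 3  (cmp 6,3)
jg L1: taken
mov esi, [edi] → esi=M[208]=-6
sub esi, 17 → esi=(-6)-17=-23
add edi, 4 → edi=208+4=212
sub eax, 1 → eax=6-1=5
cmp eax, 3  (cmp 5,3)
jg L1: taken
mov esi, [edi] → esi=M[212]=-2
sub esi, 17 → esi=(-2)-17=-19
add edi, 4 → edi=212+4=216
sub eax, 1 → eax=5-1=4
cmp eax, 3  (cmp 4,3)
jg L1: taken
mov esi, [edi] → esi=M[216]=25
sub esi, 17 → esi=25-17=8
add edi, 4 → edi=216+4=220
sub eax, 1 → eax=4-1=3
cmp eax, 3  (cmp 3,3)
jg L1: not taken
or esi, 19 → esi=8|19=27
mov [208], esi → M[208]=27
halt.
Total executed instructions: 36.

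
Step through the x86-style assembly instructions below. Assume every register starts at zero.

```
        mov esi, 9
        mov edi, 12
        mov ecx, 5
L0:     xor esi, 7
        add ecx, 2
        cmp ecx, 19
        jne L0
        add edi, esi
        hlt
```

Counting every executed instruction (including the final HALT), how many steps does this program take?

after mov esi, 9: esi=9
after mov edi, 12: edi=12
after mov ecx, 5: ecx=5
after xor esi, 7: esi=9^7=14
after add ecx, 2: ecx=5+2=7
cmp ecx, 19  (cmp 7,19)
jne L0: taken
after xor esi, 7: esi=14^7=9
after add ecx, 2: ecx=7+2=9
cmp ecx, 19  (cmp 9,19)
jne L0: taken
after xor esi, 7: esi=9^7=14
after add ecx, 2: ecx=9+2=11
cmp ecx, 19  (cmp 11,19)
jne L0: taken
after xor esi, 7: esi=14^7=9
after add ecx, 2: ecx=11+2=13
cmp ecx, 19  (cmp 13,19)
jne L0: taken
after xor esi, 7: esi=9^7=14
after add ecx, 2: ecx=13+2=15
cmp ecx, 19  (cmp 15,19)
jne L0: taken
after xor esi, 7: esi=14^7=9
after add ecx, 2: ecx=15+2=17
cmp ecx, 19  (cmp 17,19)
jne L0: taken
after xor esi, 7: esi=9^7=14
after add ecx, 2: ecx=17+2=19
cmp ecx, 19  (cmp 19,19)
jne L0: not taken
after add edi, esi: edi=12+14=26
halt.
Total executed instructions: 33.

33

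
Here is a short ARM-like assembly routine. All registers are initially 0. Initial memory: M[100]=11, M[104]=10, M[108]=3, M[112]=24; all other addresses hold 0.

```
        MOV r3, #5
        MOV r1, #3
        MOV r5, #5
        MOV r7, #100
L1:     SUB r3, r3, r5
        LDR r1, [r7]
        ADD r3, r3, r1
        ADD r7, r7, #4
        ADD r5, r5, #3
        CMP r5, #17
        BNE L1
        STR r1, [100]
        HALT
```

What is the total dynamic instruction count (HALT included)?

r3=5
r1=3
r5=5
r7=100
r3=5-5=0
r1=M[100]=11
r3=0+11=11
r7=100+4=104
r5=5+3=8
CMP r5, #17  (cmp 8,17)
BNE L1: taken
r3=11-8=3
r1=M[104]=10
r3=3+10=13
r7=104+4=108
r5=8+3=11
CMP r5, #17  (cmp 11,17)
BNE L1: taken
r3=13-11=2
r1=M[108]=3
r3=2+3=5
r7=108+4=112
r5=11+3=14
CMP r5, #17  (cmp 14,17)
BNE L1: taken
r3=5-14=-9
r1=M[112]=24
r3=(-9)+24=15
r7=112+4=116
r5=14+3=17
CMP r5, #17  (cmp 17,17)
BNE L1: not taken
STR r1, [100] → M[100]=24
halt.
Total executed instructions: 34.

34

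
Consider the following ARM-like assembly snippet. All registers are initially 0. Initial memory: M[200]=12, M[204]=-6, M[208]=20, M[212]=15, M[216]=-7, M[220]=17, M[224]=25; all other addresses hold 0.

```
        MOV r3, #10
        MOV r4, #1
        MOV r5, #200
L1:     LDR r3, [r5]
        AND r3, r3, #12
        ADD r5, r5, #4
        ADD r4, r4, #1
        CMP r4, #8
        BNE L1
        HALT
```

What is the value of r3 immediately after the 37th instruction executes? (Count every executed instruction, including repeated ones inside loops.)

0

MOV r3, #10 → r3=10
MOV r4, #1 → r4=1
MOV r5, #200 → r5=200
LDR r3, [r5] → r3=M[200]=12
AND r3, r3, #12 → r3=12&12=12
ADD r5, r5, #4 → r5=200+4=204
ADD r4, r4, #1 → r4=1+1=2
CMP r4, #8  (cmp 2,8)
BNE L1: taken
LDR r3, [r5] → r3=M[204]=-6
AND r3, r3, #12 → r3=(-6)&12=8
ADD r5, r5, #4 → r5=204+4=208
ADD r4, r4, #1 → r4=2+1=3
CMP r4, #8  (cmp 3,8)
BNE L1: taken
LDR r3, [r5] → r3=M[208]=20
AND r3, r3, #12 → r3=20&12=4
ADD r5, r5, #4 → r5=208+4=212
ADD r4, r4, #1 → r4=3+1=4
CMP r4, #8  (cmp 4,8)
BNE L1: taken
LDR r3, [r5] → r3=M[212]=15
AND r3, r3, #12 → r3=15&12=12
ADD r5, r5, #4 → r5=212+4=216
ADD r4, r4, #1 → r4=4+1=5
CMP r4, #8  (cmp 5,8)
BNE L1: taken
LDR r3, [r5] → r3=M[216]=-7
AND r3, r3, #12 → r3=(-7)&12=8
ADD r5, r5, #4 → r5=216+4=220
ADD r4, r4, #1 → r4=5+1=6
CMP r4, #8  (cmp 6,8)
BNE L1: taken
LDR r3, [r5] → r3=M[220]=17
AND r3, r3, #12 → r3=17&12=0
ADD r5, r5, #4 → r5=220+4=224
ADD r4, r4, #1 → r4=6+1=7
After step 37: r3 = 0.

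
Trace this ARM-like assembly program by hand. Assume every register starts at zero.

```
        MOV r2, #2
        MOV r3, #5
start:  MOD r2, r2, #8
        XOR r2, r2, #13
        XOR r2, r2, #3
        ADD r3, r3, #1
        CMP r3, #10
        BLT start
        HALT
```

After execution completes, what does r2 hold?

MOV r2, #2 → r2=2
MOV r3, #5 → r3=5
MOD r2, r2, #8 → r2=2%8=2
XOR r2, r2, #13 → r2=2^13=15
XOR r2, r2, #3 → r2=15^3=12
ADD r3, r3, #1 → r3=5+1=6
CMP r3, #10  (cmp 6,10)
BLT start: taken
MOD r2, r2, #8 → r2=12%8=4
XOR r2, r2, #13 → r2=4^13=9
XOR r2, r2, #3 → r2=9^3=10
ADD r3, r3, #1 → r3=6+1=7
CMP r3, #10  (cmp 7,10)
BLT start: taken
MOD r2, r2, #8 → r2=10%8=2
XOR r2, r2, #13 → r2=2^13=15
XOR r2, r2, #3 → r2=15^3=12
ADD r3, r3, #1 → r3=7+1=8
CMP r3, #10  (cmp 8,10)
BLT start: taken
MOD r2, r2, #8 → r2=12%8=4
XOR r2, r2, #13 → r2=4^13=9
XOR r2, r2, #3 → r2=9^3=10
ADD r3, r3, #1 → r3=8+1=9
CMP r3, #10  (cmp 9,10)
BLT start: taken
MOD r2, r2, #8 → r2=10%8=2
XOR r2, r2, #13 → r2=2^13=15
XOR r2, r2, #3 → r2=15^3=12
ADD r3, r3, #1 → r3=9+1=10
CMP r3, #10  (cmp 10,10)
BLT start: not taken
halt.

12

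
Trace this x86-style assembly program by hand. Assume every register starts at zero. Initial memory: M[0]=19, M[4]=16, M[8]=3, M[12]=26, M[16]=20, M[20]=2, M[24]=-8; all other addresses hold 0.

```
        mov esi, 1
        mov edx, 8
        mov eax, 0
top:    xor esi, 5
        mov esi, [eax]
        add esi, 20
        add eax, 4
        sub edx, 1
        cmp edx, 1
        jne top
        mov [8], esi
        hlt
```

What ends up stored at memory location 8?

12

esi=1
edx=8
eax=0
esi=1^5=4
esi=M[0]=19
esi=19+20=39
eax=0+4=4
edx=8-1=7
cmp edx, 1  (cmp 7,1)
jne top: taken
esi=39^5=34
esi=M[4]=16
esi=16+20=36
eax=4+4=8
edx=7-1=6
cmp edx, 1  (cmp 6,1)
jne top: taken
esi=36^5=33
esi=M[8]=3
esi=3+20=23
eax=8+4=12
edx=6-1=5
cmp edx, 1  (cmp 5,1)
jne top: taken
esi=23^5=18
esi=M[12]=26
esi=26+20=46
eax=12+4=16
edx=5-1=4
cmp edx, 1  (cmp 4,1)
jne top: taken
esi=46^5=43
esi=M[16]=20
esi=20+20=40
eax=16+4=20
edx=4-1=3
cmp edx, 1  (cmp 3,1)
jne top: taken
esi=40^5=45
esi=M[20]=2
esi=2+20=22
eax=20+4=24
edx=3-1=2
cmp edx, 1  (cmp 2,1)
jne top: taken
esi=22^5=19
esi=M[24]=-8
esi=(-8)+20=12
eax=24+4=28
edx=2-1=1
cmp edx, 1  (cmp 1,1)
jne top: not taken
mov [8], esi → M[8]=12
halt.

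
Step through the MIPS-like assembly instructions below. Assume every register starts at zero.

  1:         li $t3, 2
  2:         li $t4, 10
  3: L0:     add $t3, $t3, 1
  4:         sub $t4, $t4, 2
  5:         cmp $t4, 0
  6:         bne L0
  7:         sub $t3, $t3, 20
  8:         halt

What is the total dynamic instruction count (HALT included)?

after li $t3, 2: $t3=2
after li $t4, 10: $t4=10
after add $t3, $t3, 1: $t3=2+1=3
after sub $t4, $t4, 2: $t4=10-2=8
cmp $t4, 0  (cmp 8,0)
bne L0: taken
after add $t3, $t3, 1: $t3=3+1=4
after sub $t4, $t4, 2: $t4=8-2=6
cmp $t4, 0  (cmp 6,0)
bne L0: taken
after add $t3, $t3, 1: $t3=4+1=5
after sub $t4, $t4, 2: $t4=6-2=4
cmp $t4, 0  (cmp 4,0)
bne L0: taken
after add $t3, $t3, 1: $t3=5+1=6
after sub $t4, $t4, 2: $t4=4-2=2
cmp $t4, 0  (cmp 2,0)
bne L0: taken
after add $t3, $t3, 1: $t3=6+1=7
after sub $t4, $t4, 2: $t4=2-2=0
cmp $t4, 0  (cmp 0,0)
bne L0: not taken
after sub $t3, $t3, 20: $t3=7-20=-13
halt.
Total executed instructions: 24.

24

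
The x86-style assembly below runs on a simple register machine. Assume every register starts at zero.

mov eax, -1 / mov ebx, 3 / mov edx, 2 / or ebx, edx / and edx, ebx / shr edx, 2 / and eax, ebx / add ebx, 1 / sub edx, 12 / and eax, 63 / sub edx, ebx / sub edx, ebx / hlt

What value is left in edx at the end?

mov eax, -1 → eax=-1
mov ebx, 3 → ebx=3
mov edx, 2 → edx=2
or ebx, edx → ebx=3|2=3
and edx, ebx → edx=2&3=2
shr edx, 2 → edx=2>>2=0
and eax, ebx → eax=(-1)&3=3
add ebx, 1 → ebx=3+1=4
sub edx, 12 → edx=0-12=-12
and eax, 63 → eax=3&63=3
sub edx, ebx → edx=(-12)-4=-16
sub edx, ebx → edx=(-16)-4=-20
halt.

-20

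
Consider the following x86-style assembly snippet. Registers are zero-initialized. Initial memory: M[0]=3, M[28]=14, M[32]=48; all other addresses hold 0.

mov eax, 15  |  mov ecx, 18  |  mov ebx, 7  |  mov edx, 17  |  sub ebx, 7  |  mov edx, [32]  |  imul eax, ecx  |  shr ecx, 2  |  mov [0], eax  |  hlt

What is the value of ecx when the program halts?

eax=15
ecx=18
ebx=7
edx=17
ebx=7-7=0
edx=M[32]=48
eax=15*18=270
ecx=18>>2=4
mov [0], eax → M[0]=270
halt.

4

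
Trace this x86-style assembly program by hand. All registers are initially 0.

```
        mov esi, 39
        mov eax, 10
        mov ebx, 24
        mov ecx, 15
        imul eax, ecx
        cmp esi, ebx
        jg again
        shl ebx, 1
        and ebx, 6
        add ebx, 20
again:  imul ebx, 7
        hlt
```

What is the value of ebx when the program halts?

168

mov esi, 39 → esi=39
mov eax, 10 → eax=10
mov ebx, 24 → ebx=24
mov ecx, 15 → ecx=15
imul eax, ecx → eax=10*15=150
cmp esi, ebx  (cmp 39,24)
jg again: taken
imul ebx, 7 → ebx=24*7=168
halt.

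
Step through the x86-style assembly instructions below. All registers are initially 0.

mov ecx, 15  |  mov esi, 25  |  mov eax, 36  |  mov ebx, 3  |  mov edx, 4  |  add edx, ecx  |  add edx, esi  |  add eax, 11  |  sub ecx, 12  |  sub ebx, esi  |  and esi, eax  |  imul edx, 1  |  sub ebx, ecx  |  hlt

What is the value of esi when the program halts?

9

ecx=15
esi=25
eax=36
ebx=3
edx=4
edx=4+15=19
edx=19+25=44
eax=36+11=47
ecx=15-12=3
ebx=3-25=-22
esi=25&47=9
edx=44*1=44
ebx=(-22)-3=-25
halt.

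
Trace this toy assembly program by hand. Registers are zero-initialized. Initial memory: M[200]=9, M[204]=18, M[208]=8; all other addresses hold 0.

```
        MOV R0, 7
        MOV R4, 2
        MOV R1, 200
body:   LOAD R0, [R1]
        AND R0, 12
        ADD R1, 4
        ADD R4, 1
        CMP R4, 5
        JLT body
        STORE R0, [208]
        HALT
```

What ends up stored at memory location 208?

8

after MOV R0, 7: R0=7
after MOV R4, 2: R4=2
after MOV R1, 200: R1=200
after LOAD R0, [R1]: R0=M[200]=9
after AND R0, 12: R0=9&12=8
after ADD R1, 4: R1=200+4=204
after ADD R4, 1: R4=2+1=3
CMP R4, 5  (cmp 3,5)
JLT body: taken
after LOAD R0, [R1]: R0=M[204]=18
after AND R0, 12: R0=18&12=0
after ADD R1, 4: R1=204+4=208
after ADD R4, 1: R4=3+1=4
CMP R4, 5  (cmp 4,5)
JLT body: taken
after LOAD R0, [R1]: R0=M[208]=8
after AND R0, 12: R0=8&12=8
after ADD R1, 4: R1=208+4=212
after ADD R4, 1: R4=4+1=5
CMP R4, 5  (cmp 5,5)
JLT body: not taken
STORE R0, [208] → M[208]=8
halt.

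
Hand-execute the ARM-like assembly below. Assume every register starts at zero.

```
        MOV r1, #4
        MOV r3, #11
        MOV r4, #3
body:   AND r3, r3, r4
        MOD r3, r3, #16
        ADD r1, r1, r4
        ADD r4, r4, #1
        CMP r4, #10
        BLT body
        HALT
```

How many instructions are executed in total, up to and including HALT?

after MOV r1, #4: r1=4
after MOV r3, #11: r3=11
after MOV r4, #3: r4=3
after AND r3, r3, r4: r3=11&3=3
after MOD r3, r3, #16: r3=3%16=3
after ADD r1, r1, r4: r1=4+3=7
after ADD r4, r4, #1: r4=3+1=4
CMP r4, #10  (cmp 4,10)
BLT body: taken
after AND r3, r3, r4: r3=3&4=0
after MOD r3, r3, #16: r3=0%16=0
after ADD r1, r1, r4: r1=7+4=11
after ADD r4, r4, #1: r4=4+1=5
CMP r4, #10  (cmp 5,10)
BLT body: taken
after AND r3, r3, r4: r3=0&5=0
after MOD r3, r3, #16: r3=0%16=0
after ADD r1, r1, r4: r1=11+5=16
after ADD r4, r4, #1: r4=5+1=6
CMP r4, #10  (cmp 6,10)
BLT body: taken
after AND r3, r3, r4: r3=0&6=0
after MOD r3, r3, #16: r3=0%16=0
after ADD r1, r1, r4: r1=16+6=22
after ADD r4, r4, #1: r4=6+1=7
CMP r4, #10  (cmp 7,10)
BLT body: taken
after AND r3, r3, r4: r3=0&7=0
after MOD r3, r3, #16: r3=0%16=0
after ADD r1, r1, r4: r1=22+7=29
after ADD r4, r4, #1: r4=7+1=8
CMP r4, #10  (cmp 8,10)
BLT body: taken
after AND r3, r3, r4: r3=0&8=0
after MOD r3, r3, #16: r3=0%16=0
after ADD r1, r1, r4: r1=29+8=37
after ADD r4, r4, #1: r4=8+1=9
CMP r4, #10  (cmp 9,10)
BLT body: taken
after AND r3, r3, r4: r3=0&9=0
after MOD r3, r3, #16: r3=0%16=0
after ADD r1, r1, r4: r1=37+9=46
after ADD r4, r4, #1: r4=9+1=10
CMP r4, #10  (cmp 10,10)
BLT body: not taken
halt.
Total executed instructions: 46.

46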